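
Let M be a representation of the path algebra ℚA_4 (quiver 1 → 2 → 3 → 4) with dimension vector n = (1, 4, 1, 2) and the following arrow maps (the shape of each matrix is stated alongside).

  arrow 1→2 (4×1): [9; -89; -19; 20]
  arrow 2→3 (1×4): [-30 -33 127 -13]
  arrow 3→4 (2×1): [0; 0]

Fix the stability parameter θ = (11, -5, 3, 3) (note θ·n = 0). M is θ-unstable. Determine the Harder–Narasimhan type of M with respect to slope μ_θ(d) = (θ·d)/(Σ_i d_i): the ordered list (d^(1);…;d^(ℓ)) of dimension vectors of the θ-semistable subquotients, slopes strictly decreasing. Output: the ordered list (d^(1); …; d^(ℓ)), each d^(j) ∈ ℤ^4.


Via rank(M_{q-1}∘⋯∘M_p): M ≅ I[1,3], I[2,2]^3, I[4,4]^2.
μ_θ-semistable layers: μ^(1)=3; μ^(2)=-5

((1, 1, 1, 2); (0, 3, 0, 0))


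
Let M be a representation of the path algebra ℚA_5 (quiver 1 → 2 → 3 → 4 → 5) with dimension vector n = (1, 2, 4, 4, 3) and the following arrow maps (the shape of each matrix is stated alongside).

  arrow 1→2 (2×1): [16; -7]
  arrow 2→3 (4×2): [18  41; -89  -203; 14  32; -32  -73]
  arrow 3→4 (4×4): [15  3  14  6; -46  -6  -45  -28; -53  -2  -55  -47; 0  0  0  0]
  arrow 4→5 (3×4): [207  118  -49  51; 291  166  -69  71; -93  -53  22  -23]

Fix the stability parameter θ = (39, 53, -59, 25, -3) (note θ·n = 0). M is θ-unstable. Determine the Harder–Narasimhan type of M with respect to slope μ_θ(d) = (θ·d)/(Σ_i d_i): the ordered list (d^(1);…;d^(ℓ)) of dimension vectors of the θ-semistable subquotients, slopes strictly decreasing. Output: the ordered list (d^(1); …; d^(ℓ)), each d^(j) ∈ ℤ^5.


Interval decomposition of M: I[1,3], I[2,5], I[3,4], I[3,5], I[4,4], I[5,5].
HN type (ℓ=4): μ^(1)=25; μ^(2)=11; μ^(3)=-3; μ^(4)=-59

((0, 0, 0, 2, 0); (1, 1, 1, 2, 2); (0, 1, 1, 0, 1); (0, 0, 2, 0, 0))


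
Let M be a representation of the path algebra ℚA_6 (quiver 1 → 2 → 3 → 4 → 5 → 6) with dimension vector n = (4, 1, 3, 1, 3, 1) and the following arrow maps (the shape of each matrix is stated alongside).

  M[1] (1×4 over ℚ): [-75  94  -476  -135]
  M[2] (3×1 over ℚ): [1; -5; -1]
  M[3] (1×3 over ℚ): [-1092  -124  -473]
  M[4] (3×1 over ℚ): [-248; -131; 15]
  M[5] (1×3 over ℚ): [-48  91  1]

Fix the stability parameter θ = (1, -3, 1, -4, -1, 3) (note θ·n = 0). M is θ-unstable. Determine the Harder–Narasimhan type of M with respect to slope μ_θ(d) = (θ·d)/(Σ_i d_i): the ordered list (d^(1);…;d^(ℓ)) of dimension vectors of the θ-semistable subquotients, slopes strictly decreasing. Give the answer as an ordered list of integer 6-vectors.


Barcode: M ≅ I[1,1]^3, I[1,6], I[3,3]^2, I[5,5]^2. HN layers by μ_θ (4 steps, strictly decreasing):
  μ^(1)=3; μ^(2)=1; μ^(3)=-1; μ^(4)=-5/4

((0, 0, 0, 0, 0, 1); (3, 0, 2, 0, 0, 0); (0, 0, 0, 0, 3, 0); (1, 1, 1, 1, 0, 0))


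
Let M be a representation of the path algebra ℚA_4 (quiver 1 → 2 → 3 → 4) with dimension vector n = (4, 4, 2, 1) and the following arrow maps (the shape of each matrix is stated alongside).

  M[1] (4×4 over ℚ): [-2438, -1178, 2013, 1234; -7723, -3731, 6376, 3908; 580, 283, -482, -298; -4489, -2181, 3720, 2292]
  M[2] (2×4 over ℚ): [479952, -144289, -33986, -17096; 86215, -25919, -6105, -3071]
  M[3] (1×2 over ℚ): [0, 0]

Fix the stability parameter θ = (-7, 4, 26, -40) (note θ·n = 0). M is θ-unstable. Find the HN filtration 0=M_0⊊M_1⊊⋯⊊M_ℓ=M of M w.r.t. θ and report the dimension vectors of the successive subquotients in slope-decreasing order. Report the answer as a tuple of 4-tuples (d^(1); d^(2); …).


Via rank(M_{q-1}∘⋯∘M_p): M ≅ I[1,1], I[1,2], I[1,3]^2, I[2,2], I[4,4].
μ_θ-semistable layers: μ^(1)=26; μ^(2)=4; μ^(3)=-7; μ^(4)=-40

((0, 0, 2, 0); (0, 4, 0, 0); (4, 0, 0, 0); (0, 0, 0, 1))


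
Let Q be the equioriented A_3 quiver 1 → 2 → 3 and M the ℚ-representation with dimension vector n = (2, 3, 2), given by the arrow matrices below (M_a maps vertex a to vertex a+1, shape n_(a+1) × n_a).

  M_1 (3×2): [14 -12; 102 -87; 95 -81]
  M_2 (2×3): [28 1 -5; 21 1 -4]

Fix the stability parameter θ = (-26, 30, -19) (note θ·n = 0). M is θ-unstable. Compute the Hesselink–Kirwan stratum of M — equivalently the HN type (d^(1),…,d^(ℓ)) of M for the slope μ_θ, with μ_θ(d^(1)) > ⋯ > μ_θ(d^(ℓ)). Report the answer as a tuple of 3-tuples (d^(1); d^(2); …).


Barcode: M ≅ I[1,3]^2, I[2,2]. HN layers by μ_θ (3 steps, strictly decreasing):
  μ^(1)=30; μ^(2)=11/2; μ^(3)=-26

((0, 1, 0); (0, 2, 2); (2, 0, 0))


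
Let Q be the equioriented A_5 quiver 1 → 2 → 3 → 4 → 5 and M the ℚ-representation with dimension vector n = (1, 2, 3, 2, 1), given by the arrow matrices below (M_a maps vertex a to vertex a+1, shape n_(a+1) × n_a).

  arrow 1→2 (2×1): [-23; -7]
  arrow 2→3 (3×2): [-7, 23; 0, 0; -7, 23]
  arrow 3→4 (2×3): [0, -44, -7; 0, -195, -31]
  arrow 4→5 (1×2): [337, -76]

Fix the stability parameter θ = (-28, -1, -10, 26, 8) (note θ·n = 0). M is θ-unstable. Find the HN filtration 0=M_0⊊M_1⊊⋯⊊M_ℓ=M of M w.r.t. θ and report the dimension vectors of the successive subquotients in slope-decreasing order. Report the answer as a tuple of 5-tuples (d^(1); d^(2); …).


Barcode: M ≅ I[1,2], I[2,5], I[3,3], I[3,4]. HN layers by μ_θ (6 steps, strictly decreasing):
  μ^(1)=26; μ^(2)=17; μ^(3)=-1; μ^(4)=-11/2; μ^(5)=-10; μ^(6)=-28

((0, 0, 0, 1, 0); (0, 0, 0, 1, 1); (0, 1, 0, 0, 0); (0, 1, 1, 0, 0); (0, 0, 2, 0, 0); (1, 0, 0, 0, 0))


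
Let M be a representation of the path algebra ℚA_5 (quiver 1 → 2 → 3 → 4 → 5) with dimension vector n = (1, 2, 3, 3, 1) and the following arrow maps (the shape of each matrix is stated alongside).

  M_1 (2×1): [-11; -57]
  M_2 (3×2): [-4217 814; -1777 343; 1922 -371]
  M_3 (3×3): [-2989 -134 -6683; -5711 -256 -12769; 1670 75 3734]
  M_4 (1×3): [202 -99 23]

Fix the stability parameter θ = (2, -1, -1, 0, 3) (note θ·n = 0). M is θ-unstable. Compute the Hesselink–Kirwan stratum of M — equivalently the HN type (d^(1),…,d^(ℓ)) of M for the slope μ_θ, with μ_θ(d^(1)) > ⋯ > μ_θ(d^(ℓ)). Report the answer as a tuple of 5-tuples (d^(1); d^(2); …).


Via rank(M_{q-1}∘⋯∘M_p): M ≅ I[1,3], I[2,4], I[3,5], I[4,4].
μ_θ-semistable layers: μ^(1)=3; μ^(2)=0; μ^(3)=-1

((0, 0, 0, 0, 1); (1, 1, 1, 3, 0); (0, 1, 2, 0, 0))


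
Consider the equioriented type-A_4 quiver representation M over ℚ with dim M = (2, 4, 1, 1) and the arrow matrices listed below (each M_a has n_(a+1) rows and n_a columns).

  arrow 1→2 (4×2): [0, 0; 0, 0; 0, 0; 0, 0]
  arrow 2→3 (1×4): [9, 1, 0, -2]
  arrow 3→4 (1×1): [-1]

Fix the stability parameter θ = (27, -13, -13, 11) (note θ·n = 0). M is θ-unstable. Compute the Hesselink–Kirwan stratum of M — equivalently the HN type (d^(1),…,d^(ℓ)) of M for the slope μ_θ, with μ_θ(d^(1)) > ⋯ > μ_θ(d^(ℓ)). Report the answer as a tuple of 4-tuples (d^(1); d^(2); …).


Barcode: M ≅ I[1,1]^2, I[2,2]^3, I[2,4]. HN layers by μ_θ (3 steps, strictly decreasing):
  μ^(1)=27; μ^(2)=11; μ^(3)=-13

((2, 0, 0, 0); (0, 0, 0, 1); (0, 4, 1, 0))


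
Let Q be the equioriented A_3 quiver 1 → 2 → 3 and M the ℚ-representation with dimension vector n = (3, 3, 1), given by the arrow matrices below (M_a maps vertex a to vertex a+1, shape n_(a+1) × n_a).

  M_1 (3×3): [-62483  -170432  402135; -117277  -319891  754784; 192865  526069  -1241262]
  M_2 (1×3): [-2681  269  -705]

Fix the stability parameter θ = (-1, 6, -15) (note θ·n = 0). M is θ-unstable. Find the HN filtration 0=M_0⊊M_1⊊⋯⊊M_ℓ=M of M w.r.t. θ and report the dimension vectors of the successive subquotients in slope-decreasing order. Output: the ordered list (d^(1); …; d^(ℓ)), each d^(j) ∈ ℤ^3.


Barcode: M ≅ I[1,1], I[1,2], I[1,3], I[2,2]. HN layers by μ_θ (3 steps, strictly decreasing):
  μ^(1)=6; μ^(2)=-1; μ^(3)=-10/3

((0, 2, 0); (2, 0, 0); (1, 1, 1))


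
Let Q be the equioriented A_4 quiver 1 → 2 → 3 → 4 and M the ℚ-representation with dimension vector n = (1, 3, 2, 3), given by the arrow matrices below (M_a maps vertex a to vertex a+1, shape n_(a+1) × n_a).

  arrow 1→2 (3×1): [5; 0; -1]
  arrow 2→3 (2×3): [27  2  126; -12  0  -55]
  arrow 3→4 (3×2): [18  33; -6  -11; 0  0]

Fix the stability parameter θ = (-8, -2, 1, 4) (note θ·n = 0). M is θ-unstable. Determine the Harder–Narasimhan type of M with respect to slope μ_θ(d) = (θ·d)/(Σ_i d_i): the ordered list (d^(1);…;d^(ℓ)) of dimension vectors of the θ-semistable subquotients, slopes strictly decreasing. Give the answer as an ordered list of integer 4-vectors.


Interval decomposition of M: I[1,4], I[2,2], I[2,3], I[4,4]^2.
HN type (ℓ=4): μ^(1)=4; μ^(2)=1; μ^(3)=-2; μ^(4)=-8

((0, 0, 0, 3); (0, 0, 2, 0); (0, 3, 0, 0); (1, 0, 0, 0))


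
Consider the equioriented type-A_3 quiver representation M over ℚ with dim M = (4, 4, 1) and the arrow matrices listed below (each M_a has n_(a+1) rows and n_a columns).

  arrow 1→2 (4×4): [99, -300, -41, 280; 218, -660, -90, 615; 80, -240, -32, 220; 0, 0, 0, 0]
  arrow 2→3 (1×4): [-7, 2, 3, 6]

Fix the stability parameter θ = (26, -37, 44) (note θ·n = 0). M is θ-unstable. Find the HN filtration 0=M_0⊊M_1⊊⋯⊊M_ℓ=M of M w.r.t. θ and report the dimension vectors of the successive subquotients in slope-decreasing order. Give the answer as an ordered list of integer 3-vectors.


Interval decomposition of M: I[1,1]^2, I[1,2], I[1,3], I[2,2]^2.
HN type (ℓ=4): μ^(1)=44; μ^(2)=26; μ^(3)=-11/2; μ^(4)=-37

((0, 0, 1); (2, 0, 0); (2, 2, 0); (0, 2, 0))


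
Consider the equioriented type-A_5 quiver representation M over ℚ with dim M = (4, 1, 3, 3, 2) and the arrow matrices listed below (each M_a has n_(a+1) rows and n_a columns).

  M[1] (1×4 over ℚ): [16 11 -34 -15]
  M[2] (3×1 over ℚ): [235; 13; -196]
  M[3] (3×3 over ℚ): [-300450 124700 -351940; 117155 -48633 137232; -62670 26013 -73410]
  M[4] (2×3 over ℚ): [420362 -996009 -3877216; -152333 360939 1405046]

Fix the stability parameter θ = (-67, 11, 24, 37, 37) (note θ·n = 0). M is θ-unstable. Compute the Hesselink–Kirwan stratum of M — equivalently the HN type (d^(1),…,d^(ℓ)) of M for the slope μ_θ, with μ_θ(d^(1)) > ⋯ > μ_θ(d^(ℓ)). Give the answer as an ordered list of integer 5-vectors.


Via rank(M_{q-1}∘⋯∘M_p): M ≅ I[1,1]^3, I[1,4], I[3,3], I[3,5], I[4,5].
μ_θ-semistable layers: μ^(1)=37; μ^(2)=24; μ^(3)=11; μ^(4)=-67

((0, 0, 0, 3, 2); (0, 0, 3, 0, 0); (0, 1, 0, 0, 0); (4, 0, 0, 0, 0))


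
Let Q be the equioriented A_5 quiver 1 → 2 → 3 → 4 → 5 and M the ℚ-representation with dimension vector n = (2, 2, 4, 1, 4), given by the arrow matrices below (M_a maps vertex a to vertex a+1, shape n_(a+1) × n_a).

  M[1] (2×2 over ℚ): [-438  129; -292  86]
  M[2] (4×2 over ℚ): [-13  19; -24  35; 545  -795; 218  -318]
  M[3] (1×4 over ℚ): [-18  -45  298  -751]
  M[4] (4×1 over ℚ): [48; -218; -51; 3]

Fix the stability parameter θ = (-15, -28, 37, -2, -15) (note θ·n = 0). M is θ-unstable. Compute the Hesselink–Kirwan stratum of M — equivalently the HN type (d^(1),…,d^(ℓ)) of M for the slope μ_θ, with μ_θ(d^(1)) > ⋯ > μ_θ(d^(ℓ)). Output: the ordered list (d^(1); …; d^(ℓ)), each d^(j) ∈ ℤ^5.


Via rank(M_{q-1}∘⋯∘M_p): M ≅ I[1,1], I[1,3], I[2,5], I[3,3]^2, I[5,5]^3.
μ_θ-semistable layers: μ^(1)=37; μ^(2)=20/3; μ^(3)=-15; μ^(4)=-43/2; μ^(5)=-28

((0, 0, 3, 0, 0); (0, 0, 1, 1, 1); (1, 0, 0, 0, 3); (1, 1, 0, 0, 0); (0, 1, 0, 0, 0))


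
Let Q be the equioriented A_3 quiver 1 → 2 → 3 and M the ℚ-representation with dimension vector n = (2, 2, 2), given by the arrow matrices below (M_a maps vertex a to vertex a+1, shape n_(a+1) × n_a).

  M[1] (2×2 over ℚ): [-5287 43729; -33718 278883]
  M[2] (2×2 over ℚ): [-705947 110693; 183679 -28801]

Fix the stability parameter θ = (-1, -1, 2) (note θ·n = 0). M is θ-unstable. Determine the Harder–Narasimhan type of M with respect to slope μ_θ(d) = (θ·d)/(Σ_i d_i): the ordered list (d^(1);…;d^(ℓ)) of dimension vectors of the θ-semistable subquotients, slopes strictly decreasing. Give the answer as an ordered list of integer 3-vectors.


Interval decomposition of M: I[1,2], I[1,3], I[3,3].
HN type (ℓ=2): μ^(1)=2; μ^(2)=-1

((0, 0, 2); (2, 2, 0))


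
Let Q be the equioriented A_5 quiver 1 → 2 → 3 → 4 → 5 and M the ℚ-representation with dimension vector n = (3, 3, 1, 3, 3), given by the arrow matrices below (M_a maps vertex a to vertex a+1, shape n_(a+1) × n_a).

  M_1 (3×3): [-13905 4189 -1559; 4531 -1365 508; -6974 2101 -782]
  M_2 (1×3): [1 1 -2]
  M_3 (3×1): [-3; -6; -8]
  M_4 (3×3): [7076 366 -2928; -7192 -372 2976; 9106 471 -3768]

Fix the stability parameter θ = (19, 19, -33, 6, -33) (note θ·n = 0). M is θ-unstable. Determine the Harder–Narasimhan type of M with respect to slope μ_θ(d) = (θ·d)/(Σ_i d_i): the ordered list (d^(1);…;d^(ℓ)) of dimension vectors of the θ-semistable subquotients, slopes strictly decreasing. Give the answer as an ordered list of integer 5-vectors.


Interval decomposition of M: I[1,2]^2, I[1,4], I[4,4], I[4,5], I[5,5]^2.
HN type (ℓ=5): μ^(1)=19; μ^(2)=6; μ^(3)=5/3; μ^(4)=-27/2; μ^(5)=-33

((2, 2, 0, 0, 0); (0, 0, 0, 2, 0); (1, 1, 1, 0, 0); (0, 0, 0, 1, 1); (0, 0, 0, 0, 2))


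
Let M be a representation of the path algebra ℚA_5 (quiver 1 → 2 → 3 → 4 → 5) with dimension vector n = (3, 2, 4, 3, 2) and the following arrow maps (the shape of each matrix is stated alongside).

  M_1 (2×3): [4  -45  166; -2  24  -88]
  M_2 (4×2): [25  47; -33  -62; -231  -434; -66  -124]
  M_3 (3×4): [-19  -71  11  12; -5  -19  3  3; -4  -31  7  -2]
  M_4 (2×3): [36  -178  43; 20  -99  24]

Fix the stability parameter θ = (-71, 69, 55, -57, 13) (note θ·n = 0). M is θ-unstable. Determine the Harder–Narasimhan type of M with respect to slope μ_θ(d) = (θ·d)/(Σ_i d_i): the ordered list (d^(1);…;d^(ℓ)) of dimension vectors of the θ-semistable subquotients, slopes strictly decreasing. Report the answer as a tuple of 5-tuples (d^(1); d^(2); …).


Barcode: M ≅ I[1,1], I[1,5]^2, I[3,3], I[3,4]. HN layers by μ_θ (4 steps, strictly decreasing):
  μ^(1)=55; μ^(2)=20; μ^(3)=-1; μ^(4)=-71

((0, 0, 1, 0, 0); (0, 2, 2, 2, 2); (0, 0, 1, 1, 0); (3, 0, 0, 0, 0))


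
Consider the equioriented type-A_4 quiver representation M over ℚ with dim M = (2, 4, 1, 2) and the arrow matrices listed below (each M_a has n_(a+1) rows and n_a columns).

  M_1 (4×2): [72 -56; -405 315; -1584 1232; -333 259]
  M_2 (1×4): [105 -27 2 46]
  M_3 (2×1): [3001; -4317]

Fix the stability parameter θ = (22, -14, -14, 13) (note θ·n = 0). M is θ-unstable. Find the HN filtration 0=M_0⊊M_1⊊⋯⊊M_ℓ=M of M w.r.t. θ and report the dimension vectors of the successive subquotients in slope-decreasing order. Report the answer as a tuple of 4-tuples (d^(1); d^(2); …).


Via rank(M_{q-1}∘⋯∘M_p): M ≅ I[1,1], I[1,4], I[2,2]^3, I[4,4].
μ_θ-semistable layers: μ^(1)=22; μ^(2)=13; μ^(3)=-2; μ^(4)=-14

((1, 0, 0, 0); (0, 0, 0, 2); (1, 1, 1, 0); (0, 3, 0, 0))


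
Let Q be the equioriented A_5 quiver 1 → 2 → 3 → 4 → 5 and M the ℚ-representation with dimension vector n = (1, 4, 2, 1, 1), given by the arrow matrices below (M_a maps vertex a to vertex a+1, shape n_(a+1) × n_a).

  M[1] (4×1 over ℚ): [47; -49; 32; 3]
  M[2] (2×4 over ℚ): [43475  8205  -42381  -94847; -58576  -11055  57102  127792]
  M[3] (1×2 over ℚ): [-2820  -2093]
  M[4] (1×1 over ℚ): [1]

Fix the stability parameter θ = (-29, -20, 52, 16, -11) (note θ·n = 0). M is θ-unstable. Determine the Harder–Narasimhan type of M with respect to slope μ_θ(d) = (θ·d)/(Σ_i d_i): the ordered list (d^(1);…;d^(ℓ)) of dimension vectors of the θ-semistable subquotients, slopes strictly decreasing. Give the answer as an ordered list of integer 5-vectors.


Interval decomposition of M: I[1,5], I[2,2]^2, I[2,3].
HN type (ℓ=4): μ^(1)=52; μ^(2)=19; μ^(3)=-20; μ^(4)=-29

((0, 0, 1, 0, 0); (0, 0, 1, 1, 1); (0, 4, 0, 0, 0); (1, 0, 0, 0, 0))


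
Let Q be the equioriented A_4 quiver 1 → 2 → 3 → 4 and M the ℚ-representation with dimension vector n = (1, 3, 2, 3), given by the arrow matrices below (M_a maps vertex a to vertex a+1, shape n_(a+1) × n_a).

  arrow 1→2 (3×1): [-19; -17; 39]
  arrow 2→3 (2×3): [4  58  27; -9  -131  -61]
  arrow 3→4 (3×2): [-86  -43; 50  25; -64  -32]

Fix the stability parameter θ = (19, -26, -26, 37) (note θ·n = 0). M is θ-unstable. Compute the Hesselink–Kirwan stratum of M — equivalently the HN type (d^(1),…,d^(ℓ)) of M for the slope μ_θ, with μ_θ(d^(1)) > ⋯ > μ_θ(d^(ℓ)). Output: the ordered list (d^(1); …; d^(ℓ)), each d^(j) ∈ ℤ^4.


Barcode: M ≅ I[1,4], I[2,2], I[2,3], I[4,4]^2. HN layers by μ_θ (3 steps, strictly decreasing):
  μ^(1)=37; μ^(2)=-11; μ^(3)=-26

((0, 0, 0, 3); (1, 1, 1, 0); (0, 2, 1, 0))


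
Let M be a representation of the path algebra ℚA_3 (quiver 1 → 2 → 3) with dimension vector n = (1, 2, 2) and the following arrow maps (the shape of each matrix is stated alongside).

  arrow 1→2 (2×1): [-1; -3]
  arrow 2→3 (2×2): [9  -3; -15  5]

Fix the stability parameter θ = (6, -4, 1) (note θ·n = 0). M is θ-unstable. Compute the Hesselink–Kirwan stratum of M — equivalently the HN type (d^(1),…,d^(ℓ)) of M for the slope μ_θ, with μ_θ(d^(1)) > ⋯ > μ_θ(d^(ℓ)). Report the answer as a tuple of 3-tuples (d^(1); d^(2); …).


Via rank(M_{q-1}∘⋯∘M_p): M ≅ I[1,2], I[2,3], I[3,3].
μ_θ-semistable layers: μ^(1)=1; μ^(2)=-4

((1, 1, 2); (0, 1, 0))


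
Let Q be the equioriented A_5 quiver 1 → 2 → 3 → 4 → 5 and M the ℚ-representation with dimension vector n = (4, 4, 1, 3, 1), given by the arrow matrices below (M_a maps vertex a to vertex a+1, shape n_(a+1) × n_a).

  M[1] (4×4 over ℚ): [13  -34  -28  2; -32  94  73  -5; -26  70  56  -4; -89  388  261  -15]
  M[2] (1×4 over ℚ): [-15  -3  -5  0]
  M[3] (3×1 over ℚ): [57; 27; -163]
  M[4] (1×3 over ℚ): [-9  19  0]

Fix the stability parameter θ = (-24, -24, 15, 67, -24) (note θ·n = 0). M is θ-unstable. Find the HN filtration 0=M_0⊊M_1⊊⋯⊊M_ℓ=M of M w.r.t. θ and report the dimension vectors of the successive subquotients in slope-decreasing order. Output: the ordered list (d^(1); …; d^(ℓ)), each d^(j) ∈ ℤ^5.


Interval decomposition of M: I[1,1], I[1,2]^2, I[1,4], I[2,2], I[4,4], I[4,5].
HN type (ℓ=4): μ^(1)=67; μ^(2)=43/2; μ^(3)=15; μ^(4)=-24

((0, 0, 0, 2, 0); (0, 0, 0, 1, 1); (0, 0, 1, 0, 0); (4, 4, 0, 0, 0))


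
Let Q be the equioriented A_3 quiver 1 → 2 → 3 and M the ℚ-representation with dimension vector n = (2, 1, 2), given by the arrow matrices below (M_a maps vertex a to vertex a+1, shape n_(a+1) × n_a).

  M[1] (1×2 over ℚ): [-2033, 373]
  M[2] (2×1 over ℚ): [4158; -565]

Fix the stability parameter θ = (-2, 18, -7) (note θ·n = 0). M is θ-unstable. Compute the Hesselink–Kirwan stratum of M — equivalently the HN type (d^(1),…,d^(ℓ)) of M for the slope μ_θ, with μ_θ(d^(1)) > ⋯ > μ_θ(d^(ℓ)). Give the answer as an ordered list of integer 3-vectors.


Barcode: M ≅ I[1,1], I[1,3], I[3,3]. HN layers by μ_θ (3 steps, strictly decreasing):
  μ^(1)=11/2; μ^(2)=-2; μ^(3)=-7

((0, 1, 1); (2, 0, 0); (0, 0, 1))


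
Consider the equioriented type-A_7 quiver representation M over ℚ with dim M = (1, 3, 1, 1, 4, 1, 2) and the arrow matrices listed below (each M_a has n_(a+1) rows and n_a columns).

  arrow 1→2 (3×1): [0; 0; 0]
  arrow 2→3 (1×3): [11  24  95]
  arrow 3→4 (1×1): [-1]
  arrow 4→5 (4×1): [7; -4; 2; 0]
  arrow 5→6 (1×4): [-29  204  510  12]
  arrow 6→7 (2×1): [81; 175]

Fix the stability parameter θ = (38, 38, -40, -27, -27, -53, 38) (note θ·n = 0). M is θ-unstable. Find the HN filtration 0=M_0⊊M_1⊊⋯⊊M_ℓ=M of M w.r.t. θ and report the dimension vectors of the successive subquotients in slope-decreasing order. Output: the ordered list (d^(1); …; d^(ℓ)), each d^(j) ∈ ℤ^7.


Interval decomposition of M: I[1,1], I[2,2]^2, I[2,7], I[5,5]^3, I[7,7].
HN type (ℓ=3): μ^(1)=38; μ^(2)=-109/5; μ^(3)=-27

((1, 2, 0, 0, 0, 0, 2); (0, 1, 1, 1, 1, 1, 0); (0, 0, 0, 0, 3, 0, 0))


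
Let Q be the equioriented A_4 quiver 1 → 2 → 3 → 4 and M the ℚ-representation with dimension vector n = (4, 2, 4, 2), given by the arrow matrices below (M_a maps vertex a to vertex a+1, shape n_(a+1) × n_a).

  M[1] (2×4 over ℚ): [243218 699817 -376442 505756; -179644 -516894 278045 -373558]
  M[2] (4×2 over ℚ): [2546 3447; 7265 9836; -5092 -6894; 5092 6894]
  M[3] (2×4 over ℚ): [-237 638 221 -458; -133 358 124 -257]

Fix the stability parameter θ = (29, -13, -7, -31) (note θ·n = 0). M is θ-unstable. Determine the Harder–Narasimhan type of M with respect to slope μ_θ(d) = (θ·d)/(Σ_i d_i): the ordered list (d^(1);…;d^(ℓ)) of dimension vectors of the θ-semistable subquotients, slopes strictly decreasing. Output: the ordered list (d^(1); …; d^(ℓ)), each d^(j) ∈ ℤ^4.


Barcode: M ≅ I[1,1]^2, I[1,3], I[1,4], I[3,3], I[3,4]. HN layers by μ_θ (5 steps, strictly decreasing):
  μ^(1)=29; μ^(2)=3; μ^(3)=-11/2; μ^(4)=-7; μ^(5)=-19

((2, 0, 0, 0); (1, 1, 1, 0); (1, 1, 1, 1); (0, 0, 1, 0); (0, 0, 1, 1))


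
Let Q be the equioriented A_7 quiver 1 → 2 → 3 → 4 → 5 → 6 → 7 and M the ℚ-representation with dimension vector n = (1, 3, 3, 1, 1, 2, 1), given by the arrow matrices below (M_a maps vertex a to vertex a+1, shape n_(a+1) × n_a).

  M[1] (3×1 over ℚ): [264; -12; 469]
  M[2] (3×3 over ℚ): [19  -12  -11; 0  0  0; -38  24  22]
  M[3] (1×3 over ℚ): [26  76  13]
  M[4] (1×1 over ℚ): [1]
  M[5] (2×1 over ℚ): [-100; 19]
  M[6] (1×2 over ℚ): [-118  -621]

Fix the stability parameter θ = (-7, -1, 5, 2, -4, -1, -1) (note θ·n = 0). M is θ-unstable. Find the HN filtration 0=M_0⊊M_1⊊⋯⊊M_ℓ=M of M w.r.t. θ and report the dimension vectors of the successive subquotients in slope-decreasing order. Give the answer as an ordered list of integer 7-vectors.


Barcode: M ≅ I[1,3], I[2,2]^2, I[3,3], I[3,7], I[6,6]. HN layers by μ_θ (4 steps, strictly decreasing):
  μ^(1)=5; μ^(2)=1/5; μ^(3)=-1; μ^(4)=-7

((0, 0, 2, 0, 0, 0, 0); (0, 0, 1, 1, 1, 1, 1); (0, 3, 0, 0, 0, 1, 0); (1, 0, 0, 0, 0, 0, 0))


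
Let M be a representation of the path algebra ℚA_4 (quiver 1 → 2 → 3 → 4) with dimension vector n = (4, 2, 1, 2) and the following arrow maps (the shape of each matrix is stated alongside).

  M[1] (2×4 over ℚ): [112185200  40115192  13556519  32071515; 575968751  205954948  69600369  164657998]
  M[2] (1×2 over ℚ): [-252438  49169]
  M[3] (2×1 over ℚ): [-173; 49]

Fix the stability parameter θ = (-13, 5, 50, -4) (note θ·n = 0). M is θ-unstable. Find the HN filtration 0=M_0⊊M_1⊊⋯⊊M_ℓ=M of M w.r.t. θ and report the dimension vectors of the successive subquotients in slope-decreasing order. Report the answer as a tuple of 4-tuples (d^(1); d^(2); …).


Via rank(M_{q-1}∘⋯∘M_p): M ≅ I[1,1]^2, I[1,2], I[1,4], I[4,4].
μ_θ-semistable layers: μ^(1)=23; μ^(2)=5; μ^(3)=-4; μ^(4)=-13

((0, 0, 1, 1); (0, 2, 0, 0); (0, 0, 0, 1); (4, 0, 0, 0))


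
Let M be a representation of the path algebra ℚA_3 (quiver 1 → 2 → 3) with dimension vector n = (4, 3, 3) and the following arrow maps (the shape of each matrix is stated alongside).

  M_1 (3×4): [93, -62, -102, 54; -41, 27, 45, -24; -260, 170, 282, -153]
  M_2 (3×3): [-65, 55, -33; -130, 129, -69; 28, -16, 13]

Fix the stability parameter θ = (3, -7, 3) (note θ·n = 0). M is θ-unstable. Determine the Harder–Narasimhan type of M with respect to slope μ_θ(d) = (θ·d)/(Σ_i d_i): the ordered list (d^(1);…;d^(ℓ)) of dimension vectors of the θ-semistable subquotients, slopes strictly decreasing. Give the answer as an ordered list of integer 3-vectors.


Barcode: M ≅ I[1,1], I[1,3]^3. HN layers by μ_θ (2 steps, strictly decreasing):
  μ^(1)=3; μ^(2)=-2

((1, 0, 3); (3, 3, 0))


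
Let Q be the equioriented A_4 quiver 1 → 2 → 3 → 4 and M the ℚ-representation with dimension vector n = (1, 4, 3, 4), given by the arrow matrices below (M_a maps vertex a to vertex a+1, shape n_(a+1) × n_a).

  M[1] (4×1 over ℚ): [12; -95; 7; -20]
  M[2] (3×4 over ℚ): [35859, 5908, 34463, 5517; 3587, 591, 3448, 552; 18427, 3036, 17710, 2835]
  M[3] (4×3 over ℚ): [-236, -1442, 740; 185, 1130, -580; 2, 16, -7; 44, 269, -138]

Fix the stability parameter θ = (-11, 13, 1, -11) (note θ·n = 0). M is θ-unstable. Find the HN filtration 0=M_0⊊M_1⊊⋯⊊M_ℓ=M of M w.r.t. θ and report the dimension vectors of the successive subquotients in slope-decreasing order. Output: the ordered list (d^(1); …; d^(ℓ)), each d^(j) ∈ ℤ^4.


Via rank(M_{q-1}∘⋯∘M_p): M ≅ I[1,4], I[2,2], I[2,4]^2, I[4,4].
μ_θ-semistable layers: μ^(1)=13; μ^(2)=1; μ^(3)=-11

((0, 1, 0, 0); (0, 3, 3, 3); (1, 0, 0, 1))


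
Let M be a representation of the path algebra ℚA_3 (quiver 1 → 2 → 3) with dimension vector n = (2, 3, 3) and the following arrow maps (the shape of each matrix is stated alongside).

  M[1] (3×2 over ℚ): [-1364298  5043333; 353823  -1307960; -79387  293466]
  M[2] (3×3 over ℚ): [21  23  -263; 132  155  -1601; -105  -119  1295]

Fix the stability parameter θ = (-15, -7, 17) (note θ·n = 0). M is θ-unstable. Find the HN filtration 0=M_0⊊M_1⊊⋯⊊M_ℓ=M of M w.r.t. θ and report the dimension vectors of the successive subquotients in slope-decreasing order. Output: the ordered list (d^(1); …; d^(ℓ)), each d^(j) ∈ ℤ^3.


Barcode: M ≅ I[1,2], I[1,3], I[2,3], I[3,3]. HN layers by μ_θ (3 steps, strictly decreasing):
  μ^(1)=17; μ^(2)=-7; μ^(3)=-15

((0, 0, 3); (0, 3, 0); (2, 0, 0))


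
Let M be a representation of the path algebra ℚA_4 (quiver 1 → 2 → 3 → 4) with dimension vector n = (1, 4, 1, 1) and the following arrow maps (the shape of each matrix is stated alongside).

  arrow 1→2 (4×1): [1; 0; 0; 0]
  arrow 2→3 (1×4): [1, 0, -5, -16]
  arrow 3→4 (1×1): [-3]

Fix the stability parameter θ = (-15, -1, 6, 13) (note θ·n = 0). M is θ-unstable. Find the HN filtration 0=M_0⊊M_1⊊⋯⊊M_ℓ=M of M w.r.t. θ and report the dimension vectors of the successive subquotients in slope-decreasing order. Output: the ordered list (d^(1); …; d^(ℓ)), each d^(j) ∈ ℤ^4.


Interval decomposition of M: I[1,4], I[2,2]^3.
HN type (ℓ=4): μ^(1)=13; μ^(2)=6; μ^(3)=-1; μ^(4)=-15

((0, 0, 0, 1); (0, 0, 1, 0); (0, 4, 0, 0); (1, 0, 0, 0))


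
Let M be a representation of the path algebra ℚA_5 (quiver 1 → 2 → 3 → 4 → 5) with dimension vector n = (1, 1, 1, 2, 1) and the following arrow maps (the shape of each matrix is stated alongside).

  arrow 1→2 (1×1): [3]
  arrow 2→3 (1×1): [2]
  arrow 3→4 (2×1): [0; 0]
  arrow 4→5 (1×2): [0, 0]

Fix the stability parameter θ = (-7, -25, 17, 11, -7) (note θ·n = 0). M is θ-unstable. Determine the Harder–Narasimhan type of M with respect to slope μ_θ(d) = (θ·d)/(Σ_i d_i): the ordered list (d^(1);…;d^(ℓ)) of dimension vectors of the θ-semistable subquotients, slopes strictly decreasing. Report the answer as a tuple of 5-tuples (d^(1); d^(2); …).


Barcode: M ≅ I[1,3], I[4,4]^2, I[5,5]. HN layers by μ_θ (4 steps, strictly decreasing):
  μ^(1)=17; μ^(2)=11; μ^(3)=-7; μ^(4)=-16

((0, 0, 1, 0, 0); (0, 0, 0, 2, 0); (0, 0, 0, 0, 1); (1, 1, 0, 0, 0))


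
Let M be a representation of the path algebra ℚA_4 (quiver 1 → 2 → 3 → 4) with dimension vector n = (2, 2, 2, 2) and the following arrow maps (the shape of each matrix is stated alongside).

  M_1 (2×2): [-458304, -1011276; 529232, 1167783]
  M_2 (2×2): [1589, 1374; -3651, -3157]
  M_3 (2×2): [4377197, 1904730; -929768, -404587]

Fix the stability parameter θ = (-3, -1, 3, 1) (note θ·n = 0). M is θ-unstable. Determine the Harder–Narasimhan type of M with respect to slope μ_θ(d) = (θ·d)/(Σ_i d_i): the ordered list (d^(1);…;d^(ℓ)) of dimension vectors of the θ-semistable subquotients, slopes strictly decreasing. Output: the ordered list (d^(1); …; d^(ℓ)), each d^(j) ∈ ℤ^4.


Interval decomposition of M: I[1,1], I[1,4], I[2,4].
HN type (ℓ=3): μ^(1)=2; μ^(2)=-1; μ^(3)=-3

((0, 0, 2, 2); (0, 2, 0, 0); (2, 0, 0, 0))


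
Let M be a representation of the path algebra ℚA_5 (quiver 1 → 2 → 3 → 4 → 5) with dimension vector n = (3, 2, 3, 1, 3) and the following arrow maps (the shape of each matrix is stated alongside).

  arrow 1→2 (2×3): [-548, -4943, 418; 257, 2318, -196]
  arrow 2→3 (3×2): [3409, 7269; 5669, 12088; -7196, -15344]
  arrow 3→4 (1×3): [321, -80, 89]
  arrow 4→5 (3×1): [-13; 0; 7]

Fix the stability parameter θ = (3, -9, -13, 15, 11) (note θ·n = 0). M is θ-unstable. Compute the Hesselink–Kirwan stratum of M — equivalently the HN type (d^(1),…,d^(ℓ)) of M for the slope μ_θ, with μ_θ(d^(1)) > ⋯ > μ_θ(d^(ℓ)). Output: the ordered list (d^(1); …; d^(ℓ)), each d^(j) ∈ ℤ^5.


Barcode: M ≅ I[1,1], I[1,3], I[1,5], I[3,3], I[5,5]^2. HN layers by μ_θ (5 steps, strictly decreasing):
  μ^(1)=13; μ^(2)=11; μ^(3)=3; μ^(4)=-19/3; μ^(5)=-13

((0, 0, 0, 1, 1); (0, 0, 0, 0, 2); (1, 0, 0, 0, 0); (2, 2, 2, 0, 0); (0, 0, 1, 0, 0))


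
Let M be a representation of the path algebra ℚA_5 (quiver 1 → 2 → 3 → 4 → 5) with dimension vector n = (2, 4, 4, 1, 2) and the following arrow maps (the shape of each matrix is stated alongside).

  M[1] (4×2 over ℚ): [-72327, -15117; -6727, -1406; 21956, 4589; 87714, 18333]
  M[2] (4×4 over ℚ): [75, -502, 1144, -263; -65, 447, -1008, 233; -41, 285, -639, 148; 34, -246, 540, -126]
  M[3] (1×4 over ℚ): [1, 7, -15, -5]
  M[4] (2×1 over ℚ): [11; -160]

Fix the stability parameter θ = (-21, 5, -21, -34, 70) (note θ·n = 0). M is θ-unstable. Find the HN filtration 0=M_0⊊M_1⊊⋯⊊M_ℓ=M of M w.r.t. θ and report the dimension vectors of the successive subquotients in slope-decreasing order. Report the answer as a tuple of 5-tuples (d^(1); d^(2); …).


Barcode: M ≅ I[1,2], I[1,5], I[2,3]^2, I[3,3], I[5,5]. HN layers by μ_θ (5 steps, strictly decreasing):
  μ^(1)=70; μ^(2)=5; μ^(3)=-8; μ^(4)=-50/3; μ^(5)=-21

((0, 0, 0, 0, 2); (0, 1, 0, 0, 0); (0, 2, 2, 0, 0); (0, 1, 1, 1, 0); (2, 0, 1, 0, 0))


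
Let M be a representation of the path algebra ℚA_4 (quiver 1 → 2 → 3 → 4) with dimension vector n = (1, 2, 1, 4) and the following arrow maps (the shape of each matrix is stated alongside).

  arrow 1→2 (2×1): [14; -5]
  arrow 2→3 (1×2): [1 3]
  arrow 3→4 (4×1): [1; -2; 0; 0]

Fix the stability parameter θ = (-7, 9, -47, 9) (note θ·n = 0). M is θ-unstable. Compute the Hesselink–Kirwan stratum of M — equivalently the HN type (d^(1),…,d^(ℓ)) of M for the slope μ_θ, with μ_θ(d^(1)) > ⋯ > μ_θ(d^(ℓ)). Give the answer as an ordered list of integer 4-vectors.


Via rank(M_{q-1}∘⋯∘M_p): M ≅ I[1,4], I[2,2], I[4,4]^3.
μ_θ-semistable layers: μ^(1)=9; μ^(2)=-15

((0, 1, 0, 4); (1, 1, 1, 0))


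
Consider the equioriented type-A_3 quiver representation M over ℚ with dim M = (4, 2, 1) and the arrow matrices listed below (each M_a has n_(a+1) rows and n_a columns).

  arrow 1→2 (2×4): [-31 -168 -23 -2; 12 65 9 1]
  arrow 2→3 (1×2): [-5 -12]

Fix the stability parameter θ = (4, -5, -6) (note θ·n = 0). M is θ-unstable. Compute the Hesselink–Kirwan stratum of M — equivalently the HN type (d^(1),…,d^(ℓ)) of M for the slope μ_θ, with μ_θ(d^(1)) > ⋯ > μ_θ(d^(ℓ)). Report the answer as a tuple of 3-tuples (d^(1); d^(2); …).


Barcode: M ≅ I[1,1]^2, I[1,2], I[1,3]. HN layers by μ_θ (3 steps, strictly decreasing):
  μ^(1)=4; μ^(2)=-1/2; μ^(3)=-7/3

((2, 0, 0); (1, 1, 0); (1, 1, 1))


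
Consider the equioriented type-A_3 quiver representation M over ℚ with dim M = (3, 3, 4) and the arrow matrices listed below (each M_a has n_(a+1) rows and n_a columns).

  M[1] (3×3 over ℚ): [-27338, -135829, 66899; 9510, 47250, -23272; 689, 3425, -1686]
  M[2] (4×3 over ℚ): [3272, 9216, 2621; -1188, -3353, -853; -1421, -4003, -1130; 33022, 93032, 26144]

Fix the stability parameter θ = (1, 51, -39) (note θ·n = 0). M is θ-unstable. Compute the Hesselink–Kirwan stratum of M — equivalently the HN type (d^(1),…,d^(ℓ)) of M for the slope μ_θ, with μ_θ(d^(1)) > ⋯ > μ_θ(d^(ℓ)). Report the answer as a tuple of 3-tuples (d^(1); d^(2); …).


Barcode: M ≅ I[1,3]^3, I[3,3]. HN layers by μ_θ (3 steps, strictly decreasing):
  μ^(1)=6; μ^(2)=1; μ^(3)=-39

((0, 3, 3); (3, 0, 0); (0, 0, 1))


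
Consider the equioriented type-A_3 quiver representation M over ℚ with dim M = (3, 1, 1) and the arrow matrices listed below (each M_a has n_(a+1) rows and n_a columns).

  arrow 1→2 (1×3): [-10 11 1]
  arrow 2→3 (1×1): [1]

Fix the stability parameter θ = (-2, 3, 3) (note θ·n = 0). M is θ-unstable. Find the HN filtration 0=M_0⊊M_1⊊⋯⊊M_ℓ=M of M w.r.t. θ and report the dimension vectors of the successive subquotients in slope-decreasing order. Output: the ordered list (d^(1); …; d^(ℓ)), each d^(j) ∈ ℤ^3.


Via rank(M_{q-1}∘⋯∘M_p): M ≅ I[1,1]^2, I[1,3].
μ_θ-semistable layers: μ^(1)=3; μ^(2)=-2

((0, 1, 1); (3, 0, 0))


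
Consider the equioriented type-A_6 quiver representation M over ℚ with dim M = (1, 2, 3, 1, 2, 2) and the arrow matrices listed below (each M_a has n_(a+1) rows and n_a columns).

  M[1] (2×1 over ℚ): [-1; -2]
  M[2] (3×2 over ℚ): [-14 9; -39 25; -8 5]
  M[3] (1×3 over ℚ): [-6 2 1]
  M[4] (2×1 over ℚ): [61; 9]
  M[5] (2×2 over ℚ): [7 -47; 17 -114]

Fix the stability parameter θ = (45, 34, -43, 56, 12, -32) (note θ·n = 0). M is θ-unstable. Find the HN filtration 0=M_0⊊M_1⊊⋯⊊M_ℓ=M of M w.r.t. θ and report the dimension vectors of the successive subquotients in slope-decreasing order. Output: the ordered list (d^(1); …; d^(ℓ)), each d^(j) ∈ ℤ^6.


Interval decomposition of M: I[1,3], I[2,6], I[3,3], I[5,6].
HN type (ℓ=4): μ^(1)=12; μ^(2)=-9/2; μ^(3)=-10; μ^(4)=-43

((1, 1, 1, 1, 1, 1); (0, 1, 1, 0, 0, 0); (0, 0, 0, 0, 1, 1); (0, 0, 1, 0, 0, 0))


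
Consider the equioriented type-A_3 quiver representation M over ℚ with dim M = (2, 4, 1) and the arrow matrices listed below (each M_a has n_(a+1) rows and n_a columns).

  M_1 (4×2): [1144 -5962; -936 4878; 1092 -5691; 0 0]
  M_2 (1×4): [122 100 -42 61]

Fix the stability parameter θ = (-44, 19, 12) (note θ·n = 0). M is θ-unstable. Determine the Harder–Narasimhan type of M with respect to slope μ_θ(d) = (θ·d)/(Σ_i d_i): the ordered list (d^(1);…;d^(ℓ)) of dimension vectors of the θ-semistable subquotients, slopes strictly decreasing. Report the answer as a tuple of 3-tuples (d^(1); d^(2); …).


Barcode: M ≅ I[1,1], I[1,3], I[2,2]^3. HN layers by μ_θ (3 steps, strictly decreasing):
  μ^(1)=19; μ^(2)=31/2; μ^(3)=-44

((0, 3, 0); (0, 1, 1); (2, 0, 0))


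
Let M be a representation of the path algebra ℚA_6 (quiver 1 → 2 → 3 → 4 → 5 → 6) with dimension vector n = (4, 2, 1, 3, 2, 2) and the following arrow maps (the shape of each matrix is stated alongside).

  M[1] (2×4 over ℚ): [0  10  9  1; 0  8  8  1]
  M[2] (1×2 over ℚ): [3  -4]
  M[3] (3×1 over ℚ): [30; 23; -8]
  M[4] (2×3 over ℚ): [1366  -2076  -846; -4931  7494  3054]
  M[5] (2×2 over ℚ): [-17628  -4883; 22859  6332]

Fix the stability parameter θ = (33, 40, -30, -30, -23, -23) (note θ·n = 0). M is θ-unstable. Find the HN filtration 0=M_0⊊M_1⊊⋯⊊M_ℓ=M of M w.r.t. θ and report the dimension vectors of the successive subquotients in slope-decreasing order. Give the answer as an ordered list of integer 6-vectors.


Interval decomposition of M: I[1,1]^2, I[1,2], I[1,4], I[4,6]^2.
HN type (ℓ=5): μ^(1)=40; μ^(2)=33; μ^(3)=13/4; μ^(4)=-23; μ^(5)=-30

((0, 1, 0, 0, 0, 0); (3, 0, 0, 0, 0, 0); (1, 1, 1, 1, 0, 0); (0, 0, 0, 0, 2, 2); (0, 0, 0, 2, 0, 0))


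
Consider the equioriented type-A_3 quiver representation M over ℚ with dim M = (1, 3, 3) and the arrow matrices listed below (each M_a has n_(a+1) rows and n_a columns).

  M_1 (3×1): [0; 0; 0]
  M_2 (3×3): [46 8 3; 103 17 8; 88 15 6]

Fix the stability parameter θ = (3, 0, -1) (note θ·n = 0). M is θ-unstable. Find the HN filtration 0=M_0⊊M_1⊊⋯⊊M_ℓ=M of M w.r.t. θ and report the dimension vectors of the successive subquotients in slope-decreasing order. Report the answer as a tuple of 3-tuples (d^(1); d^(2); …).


Barcode: M ≅ I[1,1], I[2,3]^3. HN layers by μ_θ (2 steps, strictly decreasing):
  μ^(1)=3; μ^(2)=-1/2

((1, 0, 0); (0, 3, 3))


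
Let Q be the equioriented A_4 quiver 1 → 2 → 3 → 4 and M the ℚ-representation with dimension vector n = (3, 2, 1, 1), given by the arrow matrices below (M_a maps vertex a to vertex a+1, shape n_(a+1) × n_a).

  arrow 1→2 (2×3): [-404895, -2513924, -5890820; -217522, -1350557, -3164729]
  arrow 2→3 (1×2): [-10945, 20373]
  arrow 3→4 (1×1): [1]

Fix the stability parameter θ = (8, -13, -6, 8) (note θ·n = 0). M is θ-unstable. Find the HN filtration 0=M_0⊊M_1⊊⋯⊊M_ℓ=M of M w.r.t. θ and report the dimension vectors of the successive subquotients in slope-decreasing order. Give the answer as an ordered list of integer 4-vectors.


Via rank(M_{q-1}∘⋯∘M_p): M ≅ I[1,1], I[1,2], I[1,4].
μ_θ-semistable layers: μ^(1)=8; μ^(2)=-5/2; μ^(3)=-11/3

((1, 0, 0, 1); (1, 1, 0, 0); (1, 1, 1, 0))


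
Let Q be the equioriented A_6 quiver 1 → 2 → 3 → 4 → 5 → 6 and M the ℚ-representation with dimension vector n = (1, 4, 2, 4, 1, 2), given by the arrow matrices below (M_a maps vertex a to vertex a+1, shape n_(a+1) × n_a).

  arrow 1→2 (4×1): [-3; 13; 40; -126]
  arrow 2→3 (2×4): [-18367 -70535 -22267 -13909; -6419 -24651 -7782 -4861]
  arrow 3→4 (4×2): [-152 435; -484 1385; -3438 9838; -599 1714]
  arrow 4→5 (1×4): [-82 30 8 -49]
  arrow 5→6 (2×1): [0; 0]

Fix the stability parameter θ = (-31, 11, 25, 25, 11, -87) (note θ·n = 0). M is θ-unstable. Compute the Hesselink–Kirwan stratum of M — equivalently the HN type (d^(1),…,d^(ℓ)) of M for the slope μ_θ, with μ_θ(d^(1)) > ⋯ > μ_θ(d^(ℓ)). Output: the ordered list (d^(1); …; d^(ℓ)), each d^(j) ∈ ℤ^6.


Barcode: M ≅ I[1,2], I[2,2], I[2,4], I[2,5], I[4,4]^2, I[6,6]^2. HN layers by μ_θ (5 steps, strictly decreasing):
  μ^(1)=25; μ^(2)=61/3; μ^(3)=11; μ^(4)=-31; μ^(5)=-87

((0, 0, 1, 3, 0, 0); (0, 0, 1, 1, 1, 0); (0, 4, 0, 0, 0, 0); (1, 0, 0, 0, 0, 0); (0, 0, 0, 0, 0, 2))


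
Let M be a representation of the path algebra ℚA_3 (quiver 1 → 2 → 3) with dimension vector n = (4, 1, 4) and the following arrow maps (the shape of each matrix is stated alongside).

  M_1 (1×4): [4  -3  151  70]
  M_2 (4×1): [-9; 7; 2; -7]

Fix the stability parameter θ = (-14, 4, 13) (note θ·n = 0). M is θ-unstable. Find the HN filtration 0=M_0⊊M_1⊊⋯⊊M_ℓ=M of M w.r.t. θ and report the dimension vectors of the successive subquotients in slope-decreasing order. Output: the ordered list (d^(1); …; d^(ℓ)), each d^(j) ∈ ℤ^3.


Via rank(M_{q-1}∘⋯∘M_p): M ≅ I[1,1]^3, I[1,3], I[3,3]^3.
μ_θ-semistable layers: μ^(1)=13; μ^(2)=4; μ^(3)=-14

((0, 0, 4); (0, 1, 0); (4, 0, 0))


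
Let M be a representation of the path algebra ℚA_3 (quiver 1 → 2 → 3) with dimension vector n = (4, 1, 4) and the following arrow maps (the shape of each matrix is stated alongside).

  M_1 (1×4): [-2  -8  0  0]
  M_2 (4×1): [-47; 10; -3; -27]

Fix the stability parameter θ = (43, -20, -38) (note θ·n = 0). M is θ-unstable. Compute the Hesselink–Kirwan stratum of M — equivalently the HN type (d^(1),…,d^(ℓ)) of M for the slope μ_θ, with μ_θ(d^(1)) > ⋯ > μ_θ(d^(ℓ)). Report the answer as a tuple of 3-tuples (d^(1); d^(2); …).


Interval decomposition of M: I[1,1]^3, I[1,3], I[3,3]^3.
HN type (ℓ=3): μ^(1)=43; μ^(2)=-5; μ^(3)=-38

((3, 0, 0); (1, 1, 1); (0, 0, 3))
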